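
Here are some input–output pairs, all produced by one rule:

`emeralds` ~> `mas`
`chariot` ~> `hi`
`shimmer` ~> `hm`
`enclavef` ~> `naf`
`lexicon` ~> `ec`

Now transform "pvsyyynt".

In each case the input is transformed by: keep one character in every 3, starting at position 2 (positions 2nd, 5th, 8th, ...).
On "pvsyyynt" that produces "vyt".

vyt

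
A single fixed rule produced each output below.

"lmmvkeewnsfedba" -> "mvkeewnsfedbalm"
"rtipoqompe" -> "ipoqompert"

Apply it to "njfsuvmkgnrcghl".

What's happening: move the first 2 characters to the end (rotate left by 2).
On "njfsuvmkgnrcghl" that produces "fsuvmkgnrcghlnj".

fsuvmkgnrcghlnj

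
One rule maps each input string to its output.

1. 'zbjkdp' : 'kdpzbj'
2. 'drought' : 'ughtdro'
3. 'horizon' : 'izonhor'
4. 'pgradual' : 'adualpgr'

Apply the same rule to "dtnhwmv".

hwmvdtn

The transformation: move the first 3 characters to the end (rotate left by 3).
For "dtnhwmv" the result is "hwmvdtn".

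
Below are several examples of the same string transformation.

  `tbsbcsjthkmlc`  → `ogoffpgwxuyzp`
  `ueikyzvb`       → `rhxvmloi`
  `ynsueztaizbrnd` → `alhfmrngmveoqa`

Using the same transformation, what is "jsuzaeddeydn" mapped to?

The pattern: swap each adjacent pair of characters (1↔2, 3↔4, ...), then shift every letter 13 places forward in the alphabet (wrapping around) — i.e. ROT13.
On "jsuzaeddeydn" that produces "fwmhrnqqlraq".

fwmhrnqqlraq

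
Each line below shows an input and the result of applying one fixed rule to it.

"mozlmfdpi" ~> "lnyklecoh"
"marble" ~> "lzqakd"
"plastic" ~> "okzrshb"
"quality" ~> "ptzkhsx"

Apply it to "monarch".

lnmzqbg

What's happening: shift every letter 1 place backward in the alphabet (wrapping around).
Doing the same to "monarch": "lnmzqbg".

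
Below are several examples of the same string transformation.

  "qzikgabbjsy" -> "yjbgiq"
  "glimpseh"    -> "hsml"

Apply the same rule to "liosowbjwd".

Each output is the input with this applied: reverse the string, then keep every other character starting from the first (positions 1st, 3rd, 5th, ...).
Applying both steps to "liosowbjwd": "dwjbwosoil", then "djwsi".

djwsi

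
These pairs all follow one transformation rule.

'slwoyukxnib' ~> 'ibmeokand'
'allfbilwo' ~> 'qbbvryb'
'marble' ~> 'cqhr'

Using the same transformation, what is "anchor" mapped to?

What's happening: delete the last 2 characters, then shift every letter 10 places backward in the alphabet (wrapping around).
Applying both steps to "anchor": "anch", then "qdsx".
(Check on "marble": → "marb" → "cqhr" ✓)

qdsx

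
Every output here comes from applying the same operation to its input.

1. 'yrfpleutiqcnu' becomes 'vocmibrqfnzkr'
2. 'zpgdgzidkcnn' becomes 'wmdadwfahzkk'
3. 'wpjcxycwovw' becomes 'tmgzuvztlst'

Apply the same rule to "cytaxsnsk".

zvqxupkph

Each output is the input with this applied: shift every letter 3 places backward in the alphabet (wrapping around).
Applying that to "cytaxsnsk" gives "zvqxupkph".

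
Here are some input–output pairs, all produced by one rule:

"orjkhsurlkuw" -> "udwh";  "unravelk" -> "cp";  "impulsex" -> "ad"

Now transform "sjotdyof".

zj

The transformation: shift every letter 11 places forward in the alphabet (wrapping around), then keep one character in every 3, starting at position 3 (positions 3rd, 6th, 9th, ...).
On "sjotdyof": the first step gives "duzeojzq", and the second then gives "zj".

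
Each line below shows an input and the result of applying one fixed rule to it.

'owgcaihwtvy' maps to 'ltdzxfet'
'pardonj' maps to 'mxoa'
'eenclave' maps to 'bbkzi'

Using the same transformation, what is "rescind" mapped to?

The transformation: shift every letter 3 places backward in the alphabet (wrapping around), then delete the last 3 characters.
"rescind" → "obpzfka" → "obpz".
(Check on "eenclave": → "bbkzixsb" → "bbkzi" ✓)

obpz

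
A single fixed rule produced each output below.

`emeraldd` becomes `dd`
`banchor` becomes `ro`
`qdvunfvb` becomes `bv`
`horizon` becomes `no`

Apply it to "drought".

The rule is to reverse the string, then keep only the first 2 characters.
Working it through for "drought": intermediate "thguord", final "th".

th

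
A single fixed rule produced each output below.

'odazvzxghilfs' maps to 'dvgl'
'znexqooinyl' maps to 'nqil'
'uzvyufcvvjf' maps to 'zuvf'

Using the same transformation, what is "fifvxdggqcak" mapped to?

In each case the input is transformed by: keep one character in every 3, starting at position 2 (positions 2nd, 5th, 8th, ...).
Applying that to "fifvxdggqcak" gives "ixga".

ixga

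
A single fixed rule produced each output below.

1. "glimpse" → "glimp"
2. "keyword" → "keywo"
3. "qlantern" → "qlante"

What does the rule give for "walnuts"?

In each case the input is transformed by: delete the last 2 characters.
Applying that to "walnuts" gives "walnu".

walnu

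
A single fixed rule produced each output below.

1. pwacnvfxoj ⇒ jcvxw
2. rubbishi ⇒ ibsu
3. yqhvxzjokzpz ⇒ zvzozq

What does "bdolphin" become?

nlhd

Looking at the pairs, the operation is to keep every other character starting from the second (positions 2nd, 4th, 6th, ...), then swap the first and last characters.
Applying both steps to "bdolphin": "dlhn", then "nlhd".
(Check on "yqhvxzjokzpz": → "qvzozz" → "zvzozq" ✓)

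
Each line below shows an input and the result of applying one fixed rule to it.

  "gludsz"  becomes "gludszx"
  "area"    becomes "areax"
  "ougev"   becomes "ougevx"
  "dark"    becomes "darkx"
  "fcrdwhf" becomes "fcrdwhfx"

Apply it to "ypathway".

Rule — append "x".
For "ypathway" the result is "ypathwayx".

ypathwayx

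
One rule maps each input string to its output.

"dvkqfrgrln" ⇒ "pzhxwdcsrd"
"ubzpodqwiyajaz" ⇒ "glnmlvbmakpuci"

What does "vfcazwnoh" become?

htraozmil

The transformation: take characters alternately from the front and the back (1st, last, 2nd, 2nd-last, ...), then shift every letter 12 places forward in the alphabet (wrapping around).
For "vfcazwnoh", step one produces "vhfocnawz"; step two turns that into "htraozmil".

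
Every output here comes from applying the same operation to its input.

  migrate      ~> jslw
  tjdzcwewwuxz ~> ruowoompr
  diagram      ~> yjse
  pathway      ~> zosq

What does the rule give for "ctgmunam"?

What's happening: shift every letter 8 places backward in the alphabet (wrapping around), then delete the first 3 characters.
On "ctgmunam": the first step gives "ulyemfse", and the second then gives "emfse".
(Check on "migrate": → "eayjslw" → "jslw" ✓)

emfse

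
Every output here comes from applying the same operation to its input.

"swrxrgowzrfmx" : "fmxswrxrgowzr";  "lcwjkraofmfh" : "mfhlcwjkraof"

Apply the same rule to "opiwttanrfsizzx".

zzxopiwttanrfsi

Rule — move the last 3 characters to the front (rotate right by 3).
On "opiwttanrfsizzx" that produces "zzxopiwttanrfsi".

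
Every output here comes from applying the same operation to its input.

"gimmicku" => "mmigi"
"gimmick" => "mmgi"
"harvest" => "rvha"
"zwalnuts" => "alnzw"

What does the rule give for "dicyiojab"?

Rule — delete the last 3 characters, then move the first 2 characters to the end (rotate left by 2).
For "dicyiojab", step one produces "dicyio"; step two turns that into "cyiodi".
(Check on "gimmicku": → "gimmi" → "mmigi" ✓)

cyiodi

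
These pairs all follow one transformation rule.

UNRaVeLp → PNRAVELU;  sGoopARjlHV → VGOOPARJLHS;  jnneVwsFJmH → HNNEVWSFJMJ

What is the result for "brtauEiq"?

Rule — swap the first and last characters, then convert every letter to uppercase.
Starting from "brtauEiq": after the first operation, "qrtauEib"; after the second, "QRTAUEIB".

QRTAUEIB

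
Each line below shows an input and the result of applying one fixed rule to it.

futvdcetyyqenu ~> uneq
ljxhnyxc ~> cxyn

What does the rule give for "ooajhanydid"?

The transformation: reverse the string, then keep only the first 4 characters.
Doing the same to "ooajhanydid": "didy".

didy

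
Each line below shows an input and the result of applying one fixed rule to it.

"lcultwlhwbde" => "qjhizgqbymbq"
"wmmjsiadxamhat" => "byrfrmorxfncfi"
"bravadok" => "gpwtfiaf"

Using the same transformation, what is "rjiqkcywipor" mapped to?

What's happening: shift every letter 5 places forward in the alphabet (wrapping around), then take characters alternately from the front and the back (1st, last, 2nd, 2nd-last, ...).
On "rjiqkcywipor": the first step gives "wonvphdbnutw", and the second then gives "wwotnuvnpbhd".

wwotnuvnpbhd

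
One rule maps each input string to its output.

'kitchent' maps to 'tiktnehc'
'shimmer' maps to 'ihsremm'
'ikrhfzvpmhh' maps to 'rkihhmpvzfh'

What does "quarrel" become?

auqlerr

Rule — reverse the string, then move the last 3 characters to the front (rotate right by 3).
Working it through for "quarrel": intermediate "lerrauq", final "auqlerr".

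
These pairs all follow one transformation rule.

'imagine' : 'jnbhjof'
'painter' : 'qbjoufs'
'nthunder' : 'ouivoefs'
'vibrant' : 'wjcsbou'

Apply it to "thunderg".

Rule — shift every letter 1 place forward in the alphabet (wrapping around).
On "thunderg" that produces "uivoefsh".

uivoefsh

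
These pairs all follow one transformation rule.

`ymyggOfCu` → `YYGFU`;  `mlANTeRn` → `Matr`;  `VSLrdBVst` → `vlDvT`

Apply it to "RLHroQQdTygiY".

Each output is the input with this applied: flip the case of every letter, then keep every other character starting from the first (positions 1st, 3rd, 5th, ...).
Starting from "RLHroQQdTygiY": after the first operation, "rlhROqqDtYGIy"; after the second, "rhOqtGy".

rhOqtGy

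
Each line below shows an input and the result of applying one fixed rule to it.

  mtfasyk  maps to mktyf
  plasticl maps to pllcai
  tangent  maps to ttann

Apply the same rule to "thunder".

trheu

The rule is to take characters alternately from the front and the back (1st, last, 2nd, 2nd-last, ...), then delete the last 2 characters.
"thunder" → "trheudn" → "trheu".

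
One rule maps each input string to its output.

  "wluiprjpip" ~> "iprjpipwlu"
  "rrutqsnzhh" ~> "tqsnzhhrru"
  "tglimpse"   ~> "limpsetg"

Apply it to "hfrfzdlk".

rfzdlkhf

The rule is to move the last 2 characters to the front (rotate right by 2), then swap the front and back halves of the string.
So "hfrfzdlk" becomes "rfzdlkhf".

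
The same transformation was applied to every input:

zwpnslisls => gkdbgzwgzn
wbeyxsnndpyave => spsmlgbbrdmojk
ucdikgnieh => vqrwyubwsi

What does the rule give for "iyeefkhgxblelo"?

cmsstyvulpzszw

The transformation: swap the first and last characters, then shift every letter 12 places backward in the alphabet (wrapping around).
So "iyeefkhgxblelo" becomes "cmsstyvulpzszw".
(Check on "ucdikgnieh": → "hcdikgnieu" → "vqrwyubwsi" ✓)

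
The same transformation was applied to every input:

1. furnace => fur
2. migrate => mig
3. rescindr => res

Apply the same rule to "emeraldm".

eme

Looking at the pairs, the operation is to keep only the first 3 characters.
On "emeraldm" that produces "eme".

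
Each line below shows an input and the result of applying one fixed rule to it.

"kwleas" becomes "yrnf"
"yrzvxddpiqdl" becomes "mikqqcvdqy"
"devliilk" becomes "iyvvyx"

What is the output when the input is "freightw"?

rvtugj

The pattern: delete the first 2 characters, then shift every letter 13 places forward in the alphabet (wrapping around) — i.e. ROT13.
Starting from "freightw": after the first operation, "eightw"; after the second, "rvtugj".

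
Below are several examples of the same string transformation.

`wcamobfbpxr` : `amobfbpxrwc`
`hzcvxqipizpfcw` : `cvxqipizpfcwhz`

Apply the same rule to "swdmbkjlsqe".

dmbkjlsqesw

Looking at the pairs, the operation is to move the first 2 characters to the end (rotate left by 2).
On "swdmbkjlsqe" that produces "dmbkjlsqesw".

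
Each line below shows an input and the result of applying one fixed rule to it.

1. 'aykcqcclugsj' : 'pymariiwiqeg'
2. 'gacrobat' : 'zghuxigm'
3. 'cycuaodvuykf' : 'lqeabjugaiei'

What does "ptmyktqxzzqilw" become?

The rule is to reverse the string, then shift every letter 6 places forward in the alphabet (wrapping around).
On "ptmyktqxzzqilw": the first step gives "wliqzzxqtkymtp", and the second then gives "crowffdwzqeszv".

crowffdwzqeszv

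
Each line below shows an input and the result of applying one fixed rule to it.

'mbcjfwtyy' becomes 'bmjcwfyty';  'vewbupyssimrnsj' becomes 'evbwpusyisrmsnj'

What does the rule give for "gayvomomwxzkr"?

agvymomoxwkzr

What's happening: swap each adjacent pair of characters (1↔2, 3↔4, ...).
For "gayvomomwxzkr" the result is "agvymomoxwkzr".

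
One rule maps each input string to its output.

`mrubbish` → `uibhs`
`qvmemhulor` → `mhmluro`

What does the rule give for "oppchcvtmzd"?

The rule is to swap each adjacent pair of characters (1↔2, 3↔4, ...), then delete the first 3 characters.
Doing the same to "oppchcvtmzd": "pchtvzmd".

pchtvzmd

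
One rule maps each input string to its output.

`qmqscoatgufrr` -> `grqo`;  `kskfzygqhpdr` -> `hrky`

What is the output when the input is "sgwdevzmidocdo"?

icwv

Looking at the pairs, the operation is to keep one character in every 3, starting at position 3 (positions 3rd, 6th, 9th, ...), then swap the front and back halves of the string.
"sgwdevzmidocdo" → "wvic" → "icwv".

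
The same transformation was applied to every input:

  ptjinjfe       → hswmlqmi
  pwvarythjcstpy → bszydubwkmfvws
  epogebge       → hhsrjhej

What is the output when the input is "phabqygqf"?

Looking at the pairs, the operation is to move the last character to the front, then shift every letter 3 places forward in the alphabet (wrapping around).
Applying both steps to "phabqygqf": "fphabqygq", then "iskdetbjt".

iskdetbjt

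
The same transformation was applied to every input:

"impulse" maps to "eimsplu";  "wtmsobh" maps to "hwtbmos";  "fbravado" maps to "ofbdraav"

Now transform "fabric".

cfaibr

In each case the input is transformed by: swap the first and last characters, then take characters alternately from the front and the back (1st, last, 2nd, 2nd-last, ...).
Starting from "fabric": after the first operation, "cabrif"; after the second, "cfaibr".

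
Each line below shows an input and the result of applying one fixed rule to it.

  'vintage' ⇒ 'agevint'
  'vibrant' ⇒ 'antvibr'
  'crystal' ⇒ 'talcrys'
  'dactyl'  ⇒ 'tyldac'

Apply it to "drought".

ghtdrou

In each case the input is transformed by: move the last 3 characters to the front (rotate right by 3).
"drought" → "ghtdrou".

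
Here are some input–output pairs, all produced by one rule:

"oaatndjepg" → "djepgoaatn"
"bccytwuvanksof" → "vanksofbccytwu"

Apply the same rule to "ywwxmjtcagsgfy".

cagsgfyywwxmjt

Rule — swap the front and back halves of the string.
So "ywwxmjtcagsgfy" becomes "cagsgfyywwxmjt".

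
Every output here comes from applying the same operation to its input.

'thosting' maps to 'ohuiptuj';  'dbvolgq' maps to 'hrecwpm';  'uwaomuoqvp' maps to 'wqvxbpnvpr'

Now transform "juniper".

What's happening: shift every letter 1 place forward in the alphabet (wrapping around), then move the last 2 characters to the front (rotate right by 2).
On "juniper": the first step gives "kvojqfs", and the second then gives "fskvojq".

fskvojq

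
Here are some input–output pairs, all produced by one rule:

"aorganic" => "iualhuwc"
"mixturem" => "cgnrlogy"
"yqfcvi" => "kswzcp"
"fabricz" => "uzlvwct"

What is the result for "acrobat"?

The rule is to swap each adjacent pair of characters (1↔2, 3↔4, ...), then shift every letter 6 places backward in the alphabet (wrapping around).
Applying that to "acrobat" gives "wuiluvn".

wuiluvn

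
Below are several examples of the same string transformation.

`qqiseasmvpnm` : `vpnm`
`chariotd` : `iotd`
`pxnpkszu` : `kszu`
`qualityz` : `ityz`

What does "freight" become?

The transformation: keep only the last 4 characters.
Applying that to "freight" gives "ight".

ight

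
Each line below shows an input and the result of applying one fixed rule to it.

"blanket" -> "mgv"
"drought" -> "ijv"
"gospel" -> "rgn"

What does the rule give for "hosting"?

Each output is the input with this applied: shift every letter 2 places forward in the alphabet (wrapping around), then keep only the last 3 characters.
For "hosting", step one produces "jquvkpi"; step two turns that into "kpi".

kpi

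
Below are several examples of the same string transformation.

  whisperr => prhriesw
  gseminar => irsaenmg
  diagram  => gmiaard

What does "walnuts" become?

The transformation: take characters alternately from the front and the back (1st, last, 2nd, 2nd-last, ...), then swap the first and last characters.
For "walnuts", step one produces "wsatlun"; step two turns that into "nsatluw".

nsatluw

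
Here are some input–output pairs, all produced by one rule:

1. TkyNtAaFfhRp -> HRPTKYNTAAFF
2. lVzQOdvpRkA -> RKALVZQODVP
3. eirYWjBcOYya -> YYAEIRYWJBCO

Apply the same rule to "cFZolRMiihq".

What's happening: move the last 3 characters to the front (rotate right by 3), then convert every letter to uppercase.
Applying both steps to "cFZolRMiihq": "ihqcFZolRMi", then "IHQCFZOLRMI".

IHQCFZOLRMI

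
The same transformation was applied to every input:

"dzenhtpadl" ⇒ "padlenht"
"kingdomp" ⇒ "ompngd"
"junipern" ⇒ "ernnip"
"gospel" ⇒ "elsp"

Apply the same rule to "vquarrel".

What's happening: delete the first 2 characters, then swap the front and back halves of the string.
Working it through for "vquarrel": intermediate "uarrel", final "reluar".
(Check on "gospel": → "spel" → "elsp" ✓)

reluar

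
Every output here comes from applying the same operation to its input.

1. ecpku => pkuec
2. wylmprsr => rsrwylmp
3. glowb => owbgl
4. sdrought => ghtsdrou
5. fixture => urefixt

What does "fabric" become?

In each case the input is transformed by: move the last 3 characters to the front (rotate right by 3).
So "fabric" becomes "ricfab".

ricfab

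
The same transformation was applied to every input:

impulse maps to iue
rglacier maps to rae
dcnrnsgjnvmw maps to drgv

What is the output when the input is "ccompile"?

cml

The pattern: keep one character in every 3, starting at position 1 (positions 1st, 4th, 7th, ...).
"ccompile" → "cml".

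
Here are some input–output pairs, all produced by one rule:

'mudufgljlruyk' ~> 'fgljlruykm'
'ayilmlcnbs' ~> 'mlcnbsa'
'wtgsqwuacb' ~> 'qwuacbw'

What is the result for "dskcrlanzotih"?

rlanzotihd

Rule — move the first character to the end, then delete the first 3 characters.
Starting from "dskcrlanzotih": after the first operation, "skcrlanzotihd"; after the second, "rlanzotihd".
(Check on "mudufgljlruyk": → "udufgljlruykm" → "fgljlruykm" ✓)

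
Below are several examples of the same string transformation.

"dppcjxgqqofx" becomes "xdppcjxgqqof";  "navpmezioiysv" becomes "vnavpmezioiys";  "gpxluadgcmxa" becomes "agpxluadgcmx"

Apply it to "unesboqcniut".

Rule — move the last character to the front.
So "unesboqcniut" becomes "tunesboqcniu".

tunesboqcniu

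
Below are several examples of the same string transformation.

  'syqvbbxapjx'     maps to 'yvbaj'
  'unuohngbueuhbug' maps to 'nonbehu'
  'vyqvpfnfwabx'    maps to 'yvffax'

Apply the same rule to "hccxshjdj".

The rule is to keep every other character starting from the second (positions 2nd, 4th, 6th, ...).
For "hccxshjdj" the result is "cxhd".

cxhd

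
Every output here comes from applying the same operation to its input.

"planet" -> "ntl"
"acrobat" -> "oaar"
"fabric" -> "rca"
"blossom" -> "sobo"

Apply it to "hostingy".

tnyo

The transformation: move the first 3 characters to the end (rotate left by 3), then keep every other character starting from the first (positions 1st, 3rd, 5th, ...).
On "hostingy" that produces "tnyo".
(Check on "blossom": → "ssomblo" → "sobo" ✓)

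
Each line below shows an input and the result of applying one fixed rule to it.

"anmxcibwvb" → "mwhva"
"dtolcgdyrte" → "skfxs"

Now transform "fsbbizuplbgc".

rayoab

Looking at the pairs, the operation is to keep every other character starting from the second (positions 2nd, 4th, 6th, ...), then shift every letter 1 place backward in the alphabet (wrapping around).
Working it through for "fsbbizuplbgc": intermediate "sbzpbc", final "rayoab".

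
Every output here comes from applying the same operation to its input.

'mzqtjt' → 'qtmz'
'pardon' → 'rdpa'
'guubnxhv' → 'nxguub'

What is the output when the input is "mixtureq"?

In each case the input is transformed by: delete the last 2 characters, then move the last 2 characters to the front (rotate right by 2).
On "mixtureq": the first step gives "mixtur", and the second then gives "urmixt".

urmixt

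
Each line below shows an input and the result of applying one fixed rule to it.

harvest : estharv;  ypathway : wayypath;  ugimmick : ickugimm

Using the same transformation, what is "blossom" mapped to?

Rule — move the last 3 characters to the front (rotate right by 3).
Applying that to "blossom" gives "somblos".

somblos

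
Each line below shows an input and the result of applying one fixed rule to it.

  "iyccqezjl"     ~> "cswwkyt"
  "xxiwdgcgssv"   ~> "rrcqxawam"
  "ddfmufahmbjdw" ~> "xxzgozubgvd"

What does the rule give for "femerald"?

In each case the input is transformed by: shift every letter 6 places backward in the alphabet (wrapping around), then delete the last 2 characters.
On "femerald": the first step gives "zygylufx", and the second then gives "zygylu".

zygylu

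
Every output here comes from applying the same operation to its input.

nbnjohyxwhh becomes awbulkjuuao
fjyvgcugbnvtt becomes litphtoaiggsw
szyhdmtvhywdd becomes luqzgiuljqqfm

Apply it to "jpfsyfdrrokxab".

Each output is the input with this applied: move the first 2 characters to the end (rotate left by 2), then shift every letter 13 places forward in the alphabet (wrapping around) — i.e. ROT13.
Starting from "jpfsyfdrrokxab": after the first operation, "fsyfdrrokxabjp"; after the second, "sflsqeebxknowc".

sflsqeebxknowc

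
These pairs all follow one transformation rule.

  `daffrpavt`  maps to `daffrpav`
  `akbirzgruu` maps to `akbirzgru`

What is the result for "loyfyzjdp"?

loyfyzjd

Each output is the input with this applied: delete the last character.
On "loyfyzjdp" that produces "loyfyzjd".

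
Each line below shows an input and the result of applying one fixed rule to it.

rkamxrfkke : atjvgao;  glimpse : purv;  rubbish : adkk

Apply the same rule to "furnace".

odaw

What's happening: delete the last 3 characters, then shift every letter 9 places forward in the alphabet (wrapping around).
Starting from "furnace": after the first operation, "furn"; after the second, "odaw".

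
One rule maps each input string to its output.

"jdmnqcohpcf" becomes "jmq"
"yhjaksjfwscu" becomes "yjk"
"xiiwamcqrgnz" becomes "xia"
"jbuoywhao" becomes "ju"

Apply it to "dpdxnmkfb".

dd

Looking at the pairs, the operation is to keep every other character starting from the first (positions 1st, 3rd, 5th, ...), then delete the last 3 characters.
Starting from "dpdxnmkfb": after the first operation, "ddnkb"; after the second, "dd".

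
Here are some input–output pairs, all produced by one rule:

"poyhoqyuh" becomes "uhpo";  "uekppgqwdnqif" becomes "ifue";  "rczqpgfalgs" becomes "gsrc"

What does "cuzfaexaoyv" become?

yvcu

The rule is to move the last 2 characters to the front (rotate right by 2), then keep only the first 4 characters.
Working it through for "cuzfaexaoyv": intermediate "yvcuzfaexao", final "yvcu".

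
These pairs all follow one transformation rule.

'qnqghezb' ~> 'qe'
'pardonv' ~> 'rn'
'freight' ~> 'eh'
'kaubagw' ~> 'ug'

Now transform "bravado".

The rule is to keep one character in every 3, starting at position 3 (positions 3rd, 6th, 9th, ...).
Applying that to "bravado" gives "ad".

ad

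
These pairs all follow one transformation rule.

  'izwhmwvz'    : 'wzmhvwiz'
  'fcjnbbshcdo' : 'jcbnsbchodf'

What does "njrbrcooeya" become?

rjrboceoayn

Rule — move the first character to the end, then swap each adjacent pair of characters (1↔2, 3↔4, ...).
"njrbrcooeya" → "jrbrcooeyan" → "rjrboceoayn".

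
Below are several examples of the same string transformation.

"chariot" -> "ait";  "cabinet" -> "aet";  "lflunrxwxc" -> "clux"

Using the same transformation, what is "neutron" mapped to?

eou

In each case the input is transformed by: sort the characters into alphabetical order, then keep one character in every 3, starting at position 1 (positions 1st, 4th, 7th, ...).
Applying both steps to "neutron": "ennortu", then "eou".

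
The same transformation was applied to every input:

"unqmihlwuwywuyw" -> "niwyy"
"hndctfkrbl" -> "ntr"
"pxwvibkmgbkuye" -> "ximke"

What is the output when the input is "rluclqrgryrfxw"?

llgrw

The pattern: keep one character in every 3, starting at position 2 (positions 2nd, 5th, 8th, ...).
For "rluclqrgryrfxw" the result is "llgrw".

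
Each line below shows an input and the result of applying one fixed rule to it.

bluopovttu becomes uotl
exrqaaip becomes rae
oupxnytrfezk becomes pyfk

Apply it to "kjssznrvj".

snj

What's happening: move the first 2 characters to the end (rotate left by 2), then keep one character in every 3, starting at position 1 (positions 1st, 4th, 7th, ...).
Applying both steps to "kjssznrvj": "ssznrvjkj", then "snj".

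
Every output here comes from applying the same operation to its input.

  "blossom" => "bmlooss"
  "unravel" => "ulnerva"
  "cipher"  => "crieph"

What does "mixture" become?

The rule is to take characters alternately from the front and the back (1st, last, 2nd, 2nd-last, ...).
"mixture" → "meirxut".

meirxut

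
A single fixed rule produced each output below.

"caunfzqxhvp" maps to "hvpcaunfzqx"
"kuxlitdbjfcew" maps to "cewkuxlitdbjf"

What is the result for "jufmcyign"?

ignjufmcy

The pattern: move the last 3 characters to the front (rotate right by 3).
Doing the same to "jufmcyign": "ignjufmcy".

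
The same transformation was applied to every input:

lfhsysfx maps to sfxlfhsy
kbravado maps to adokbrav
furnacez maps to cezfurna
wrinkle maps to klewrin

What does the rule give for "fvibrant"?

In each case the input is transformed by: move the last 3 characters to the front (rotate right by 3).
On "fvibrant" that produces "antfvibr".

antfvibr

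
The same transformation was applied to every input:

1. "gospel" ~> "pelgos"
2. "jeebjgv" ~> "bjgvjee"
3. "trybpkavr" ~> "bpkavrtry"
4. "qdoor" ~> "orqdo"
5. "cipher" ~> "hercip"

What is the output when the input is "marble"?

Looking at the pairs, the operation is to move the first 3 characters to the end (rotate left by 3).
Doing the same to "marble": "blemar".

blemar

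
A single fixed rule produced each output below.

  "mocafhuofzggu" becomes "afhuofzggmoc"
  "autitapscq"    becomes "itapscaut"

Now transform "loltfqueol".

The rule is to delete the last character, then move the first 3 characters to the end (rotate left by 3).
On "loltfqueol": the first step gives "loltfqueo", and the second then gives "tfqueolol".

tfqueolol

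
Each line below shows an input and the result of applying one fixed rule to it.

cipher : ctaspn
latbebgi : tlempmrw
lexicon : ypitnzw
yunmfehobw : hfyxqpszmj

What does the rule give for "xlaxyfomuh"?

swlijqzxfi

Each output is the input with this applied: swap the first and last characters, then shift every letter 11 places forward in the alphabet (wrapping around).
Applying both steps to "xlaxyfomuh": "hlaxyfomux", then "swlijqzxfi".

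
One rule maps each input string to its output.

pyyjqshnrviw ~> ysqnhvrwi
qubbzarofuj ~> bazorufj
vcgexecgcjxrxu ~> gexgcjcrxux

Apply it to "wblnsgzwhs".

Each output is the input with this applied: swap each adjacent pair of characters (1↔2, 3↔4, ...), then delete the first 3 characters.
So "wblnsgzwhs" becomes "lgswzsh".
(Check on "pyyjqshnrviw": → "ypjysqnhvrwi" → "ysqnhvrwi" ✓)

lgswzsh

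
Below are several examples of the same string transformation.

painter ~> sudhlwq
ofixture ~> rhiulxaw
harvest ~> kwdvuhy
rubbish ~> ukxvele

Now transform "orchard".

rguufdk

The rule is to take characters alternately from the front and the back (1st, last, 2nd, 2nd-last, ...), then shift every letter 3 places forward in the alphabet (wrapping around).
Working it through for "orchard": intermediate "odrrcah", final "rguufdk".
(Check on "rubbish": → "rhusbib" → "ukxvele" ✓)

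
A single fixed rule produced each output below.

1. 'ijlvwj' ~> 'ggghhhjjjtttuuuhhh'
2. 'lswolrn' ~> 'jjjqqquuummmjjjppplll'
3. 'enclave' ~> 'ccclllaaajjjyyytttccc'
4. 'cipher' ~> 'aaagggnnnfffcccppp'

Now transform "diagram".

bbbgggyyyeeepppyyykkk

Each output is the input with this applied: shift every letter 2 places backward in the alphabet (wrapping around), then repeat every character 3 times.
"diagram" → "bbbgggyyyeeepppyyykkk".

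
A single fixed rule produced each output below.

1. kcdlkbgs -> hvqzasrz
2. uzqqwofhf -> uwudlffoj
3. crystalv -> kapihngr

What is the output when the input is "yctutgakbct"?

irqzpvijirn

What's happening: reverse the string, then shift every letter 11 places backward in the alphabet (wrapping around).
Doing the same to "yctutgakbct": "irqzpvijirn".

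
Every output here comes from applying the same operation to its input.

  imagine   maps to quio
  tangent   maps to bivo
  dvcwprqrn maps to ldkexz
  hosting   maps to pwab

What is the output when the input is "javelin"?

The pattern: delete the last 3 characters, then shift every letter 8 places forward in the alphabet (wrapping around).
For "javelin", step one produces "jave"; step two turns that into "ridm".

ridm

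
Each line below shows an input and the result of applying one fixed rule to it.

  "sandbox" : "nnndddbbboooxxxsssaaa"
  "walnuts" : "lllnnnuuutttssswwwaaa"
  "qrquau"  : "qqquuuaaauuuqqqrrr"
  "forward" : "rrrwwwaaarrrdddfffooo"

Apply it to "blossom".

Rule — move the first 2 characters to the end (rotate left by 2), then repeat every character 3 times.
Working it through for "blossom": intermediate "ossombl", final "ooossssssooommmbbblll".

ooossssssooommmbbblll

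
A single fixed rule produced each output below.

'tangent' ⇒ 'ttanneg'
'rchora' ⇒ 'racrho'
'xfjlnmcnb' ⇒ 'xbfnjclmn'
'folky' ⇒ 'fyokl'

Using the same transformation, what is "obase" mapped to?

The rule is to take characters alternately from the front and the back (1st, last, 2nd, 2nd-last, ...).
For "obase" the result is "oebsa".

oebsa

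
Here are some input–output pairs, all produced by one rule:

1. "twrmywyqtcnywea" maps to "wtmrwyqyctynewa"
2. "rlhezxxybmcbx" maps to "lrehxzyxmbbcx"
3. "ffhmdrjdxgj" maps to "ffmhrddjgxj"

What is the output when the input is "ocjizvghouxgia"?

The transformation: swap each adjacent pair of characters (1↔2, 3↔4, ...).
So "ocjizvghouxgia" becomes "coijvzhguogxai".

coijvzhguogxai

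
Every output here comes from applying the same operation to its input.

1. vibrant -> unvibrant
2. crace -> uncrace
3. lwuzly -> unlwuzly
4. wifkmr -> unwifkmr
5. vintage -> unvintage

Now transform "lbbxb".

What's happening: prepend "un".
So "lbbxb" becomes "unlbbxb".

unlbbxb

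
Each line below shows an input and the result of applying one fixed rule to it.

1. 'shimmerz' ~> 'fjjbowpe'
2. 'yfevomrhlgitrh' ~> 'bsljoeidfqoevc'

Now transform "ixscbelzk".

In each case the input is transformed by: move the first 2 characters to the end (rotate left by 2), then shift every letter 3 places backward in the alphabet (wrapping around).
Applying both steps to "ixscbelzk": "scbelzkix", then "pzybiwhfu".

pzybiwhfu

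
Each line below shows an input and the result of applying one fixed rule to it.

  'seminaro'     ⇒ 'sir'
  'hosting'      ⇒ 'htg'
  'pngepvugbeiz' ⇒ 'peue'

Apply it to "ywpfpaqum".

yfq

The transformation: keep one character in every 3, starting at position 1 (positions 1st, 4th, 7th, ...).
Applying that to "ywpfpaqum" gives "yfq".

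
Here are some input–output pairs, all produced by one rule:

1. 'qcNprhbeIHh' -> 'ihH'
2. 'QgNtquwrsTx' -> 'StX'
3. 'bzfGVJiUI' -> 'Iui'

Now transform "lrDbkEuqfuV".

FUv

Looking at the pairs, the operation is to flip the case of every letter, then keep only the last 3 characters.
On "lrDbkEuqfuV": the first step gives "LRdBKeUQFUv", and the second then gives "FUv".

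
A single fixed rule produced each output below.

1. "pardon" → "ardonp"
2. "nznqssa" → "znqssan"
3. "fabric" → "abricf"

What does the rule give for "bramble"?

rambleb

Each output is the input with this applied: move the first character to the end.
Applying that to "bramble" gives "rambleb".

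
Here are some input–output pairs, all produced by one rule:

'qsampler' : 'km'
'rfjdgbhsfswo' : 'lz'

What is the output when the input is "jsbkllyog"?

dm

The transformation: shift every letter 6 places backward in the alphabet (wrapping around), then keep only the first 2 characters.
Starting from "jsbkllyog": after the first operation, "dmveffsia"; after the second, "dm".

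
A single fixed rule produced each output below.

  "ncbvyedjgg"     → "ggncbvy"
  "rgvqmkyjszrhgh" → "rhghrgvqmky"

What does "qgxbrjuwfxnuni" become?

nuniqgxbrju

In each case the input is transformed by: swap the front and back halves of the string, then delete the first 3 characters.
For "qgxbrjuwfxnuni", step one produces "wfxnuniqgxbrju"; step two turns that into "nuniqgxbrju".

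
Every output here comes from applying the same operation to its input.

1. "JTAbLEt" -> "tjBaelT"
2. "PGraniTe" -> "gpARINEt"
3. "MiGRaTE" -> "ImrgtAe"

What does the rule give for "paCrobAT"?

APRcBOta

Each output is the input with this applied: flip the case of every letter, then swap each adjacent pair of characters (1↔2, 3↔4, ...).
On "paCrobAT" that produces "APRcBOta".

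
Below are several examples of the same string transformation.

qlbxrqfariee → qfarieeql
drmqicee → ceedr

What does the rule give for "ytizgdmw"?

The transformation: move the first 2 characters to the end (rotate left by 2), then delete the first 3 characters.
Applying both steps to "ytizgdmw": "izgdmwyt", then "dmwyt".
(Check on "qlbxrqfariee": → "bxrqfarieeql" → "qfarieeql" ✓)

dmwyt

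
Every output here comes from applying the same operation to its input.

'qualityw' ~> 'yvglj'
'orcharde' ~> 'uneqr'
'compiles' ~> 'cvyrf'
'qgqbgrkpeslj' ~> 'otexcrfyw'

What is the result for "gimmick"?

zvpx

The transformation: delete the first 3 characters, then shift every letter 13 places forward in the alphabet (wrapping around) — i.e. ROT13.
Applying both steps to "gimmick": "mick", then "zvpx".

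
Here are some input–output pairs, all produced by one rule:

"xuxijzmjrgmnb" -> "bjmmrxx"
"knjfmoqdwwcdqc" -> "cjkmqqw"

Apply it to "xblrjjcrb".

bcjlx

The rule is to keep every other character starting from the first (positions 1st, 3rd, 5th, ...), then sort the characters into alphabetical order.
On "xblrjjcrb": the first step gives "xljcb", and the second then gives "bcjlx".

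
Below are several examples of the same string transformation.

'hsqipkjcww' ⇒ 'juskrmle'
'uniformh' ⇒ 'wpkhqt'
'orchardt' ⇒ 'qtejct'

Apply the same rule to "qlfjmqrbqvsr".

Rule — shift every letter 2 places forward in the alphabet (wrapping around), then delete the last 2 characters.
On "qlfjmqrbqvsr": the first step gives "snhlostdsxut", and the second then gives "snhlostdsx".
(Check on "uniformh": → "wpkhqtoj" → "wpkhqt" ✓)

snhlostdsx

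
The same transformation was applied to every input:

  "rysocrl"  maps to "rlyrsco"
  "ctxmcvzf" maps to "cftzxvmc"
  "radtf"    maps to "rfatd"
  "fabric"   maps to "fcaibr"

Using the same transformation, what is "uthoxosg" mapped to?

ugtshoox

Each output is the input with this applied: take characters alternately from the front and the back (1st, last, 2nd, 2nd-last, ...).
"uthoxosg" → "ugtshoox".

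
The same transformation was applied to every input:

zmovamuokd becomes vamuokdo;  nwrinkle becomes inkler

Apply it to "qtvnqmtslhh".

The rule is to delete the first 2 characters, then move the first character to the end.
For "qtvnqmtslhh", step one produces "vnqmtslhh"; step two turns that into "nqmtslhhv".

nqmtslhhv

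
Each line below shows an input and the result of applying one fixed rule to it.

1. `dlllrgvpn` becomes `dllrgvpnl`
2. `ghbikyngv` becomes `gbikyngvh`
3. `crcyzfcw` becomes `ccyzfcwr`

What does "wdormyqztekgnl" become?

The rule is to move the first character to the end, then swap the first and last characters.
Working it through for "wdormyqztekgnl": intermediate "dormyqztekgnlw", final "wormyqztekgnld".

wormyqztekgnld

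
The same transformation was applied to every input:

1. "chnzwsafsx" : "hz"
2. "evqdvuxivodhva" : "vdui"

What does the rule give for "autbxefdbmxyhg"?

Looking at the pairs, the operation is to keep every other character starting from the second (positions 2nd, 4th, 6th, ...), then delete the last 3 characters.
For "autbxefdbmxyhg", step one produces "ubedmyg"; step two turns that into "ubed".

ubed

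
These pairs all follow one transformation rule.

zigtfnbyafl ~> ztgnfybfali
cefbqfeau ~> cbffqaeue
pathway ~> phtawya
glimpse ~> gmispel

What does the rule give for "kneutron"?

In each case the input is transformed by: swap each adjacent pair of characters (1↔2, 3↔4, ...), then move the first character to the end.
"kneutron" → "nkuertno" → "kuertnon".

kuertnon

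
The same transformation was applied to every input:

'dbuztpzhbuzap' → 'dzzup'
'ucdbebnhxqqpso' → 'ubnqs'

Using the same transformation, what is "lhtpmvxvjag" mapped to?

What's happening: keep one character in every 3, starting at position 1 (positions 1st, 4th, 7th, ...).
So "lhtpmvxvjag" becomes "lpxa".

lpxa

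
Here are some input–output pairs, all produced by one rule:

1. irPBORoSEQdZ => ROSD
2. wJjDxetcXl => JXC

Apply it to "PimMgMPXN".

IGX

What's happening: keep one character in every 3, starting at position 2 (positions 2nd, 5th, 8th, ...), then convert every letter to uppercase.
Applying both steps to "PimMgMPXN": "igX", then "IGX".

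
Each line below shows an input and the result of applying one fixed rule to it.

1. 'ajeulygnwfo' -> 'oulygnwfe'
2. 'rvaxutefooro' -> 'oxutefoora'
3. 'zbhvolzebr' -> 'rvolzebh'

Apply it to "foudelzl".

Looking at the pairs, the operation is to delete the first 2 characters, then swap the first and last characters.
Starting from "foudelzl": after the first operation, "udelzl"; after the second, "ldelzu".

ldelzu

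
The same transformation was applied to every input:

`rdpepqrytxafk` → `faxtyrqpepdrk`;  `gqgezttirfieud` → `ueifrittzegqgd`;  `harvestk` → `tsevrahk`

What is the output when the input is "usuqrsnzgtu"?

Rule — move the last character to the front, then reverse the string.
"usuqrsnzgtu" → "uusuqrsnzgt" → "tgznsrqusuu".
(Check on "rdpepqrytxafk": → "krdpepqrytxaf" → "faxtyrqpepdrk" ✓)

tgznsrqusuu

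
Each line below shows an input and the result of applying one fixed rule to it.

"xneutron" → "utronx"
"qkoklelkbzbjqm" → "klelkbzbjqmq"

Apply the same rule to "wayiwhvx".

iwhvxw

In each case the input is transformed by: move the first 3 characters to the end (rotate left by 3), then delete the last 2 characters.
Starting from "wayiwhvx": after the first operation, "iwhvxway"; after the second, "iwhvxw".
(Check on "qkoklelkbzbjqm": → "klelkbzbjqmqko" → "klelkbzbjqmq" ✓)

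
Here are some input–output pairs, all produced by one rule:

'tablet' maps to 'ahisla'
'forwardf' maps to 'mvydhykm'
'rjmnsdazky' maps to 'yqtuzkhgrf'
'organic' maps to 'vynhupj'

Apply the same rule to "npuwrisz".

uwbdypzg

Looking at the pairs, the operation is to shift every letter 7 places forward in the alphabet (wrapping around).
So "npuwrisz" becomes "uwbdypzg".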